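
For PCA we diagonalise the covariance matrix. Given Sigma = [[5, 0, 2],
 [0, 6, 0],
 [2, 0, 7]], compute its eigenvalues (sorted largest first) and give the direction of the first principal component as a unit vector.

Step 1 — characteristic polynomial p(λ) = det(λI - Sigma) = λ³ - tr·λ² + c_1·λ - det, where tr = trace, c_1 = sum of the principal 2×2 minors, det = det(Sigma):
  tr = 5 + 6 + 7 = 18,
  c_1 = (5·6 - (0)²) + (5·7 - (2)²) + (6·7 - (0)²) = 30 + 31 + 42 = 103,
  det = 5·(6·7 - (0)²) - (0)·((0)·7 - (0)·(2)) + (2)·((0)·(0) - 6·(2)) = 5·(42) - (0)·(0) + (2)·(-12) = 186.
  So p(λ) = λ³ - 18λ² + 103λ - 186.
Step 2 — look for an integer root (rational root theorem: any rational root is an integer divisor of 186). Testing λ = 6:
  p(6) = 216 - 648 + 618 - 186 = 0  ✓
  Dividing out (λ - 6): p(λ) = (λ - 6)(λ² - 12λ + 31).
Step 3 — remaining eigenvalues from the quadratic λ² - 12λ + 31 = 0:
  Δ = 12² - 4·31 = 144 - 124 = 20,  λ = (12 ± √20)/2 = (12 ± 4.4721)/2 ≈ 8.2361 or 3.7639.
  Sorted: λ_1 = 8.2361,  λ_2 = 6,  λ_3 = 3.7639  (check: sum = 18 = tr ✓).

Step 4 — unit eigenvector for λ_1 ≈ 8.2361: v spans the null space of (Sigma - λ_1 I), whose rows are
  r_1 = (-3.2361, 0, 2),  r_2 = (0, -2.2361, 0),  r_3 = (2, 0, -1.2361).
  v is orthogonal to every row, so take v ∝ r_1 × r_2 = ((0)·(0) - (2)·(-2.2361), (2)·(0) - (-3.2361)·(0), (-3.2361)·(-2.2361) - (0)·(0)) ≈ (4.4721, 0, 7.2361).
  Let u = (4.4721, 0, 7.2361).
  ||u|| = √((4.4721)² + (0)² + (7.2361)²) = √(72.3607) ≈ 8.5065,  v_1 = u/||u|| ≈ (0.5257, 0, 0.8507) (||v_1|| = 1).

λ_1 = 8.2361,  λ_2 = 6,  λ_3 = 3.7639;  v_1 ≈ (0.5257, 0, 0.8507)


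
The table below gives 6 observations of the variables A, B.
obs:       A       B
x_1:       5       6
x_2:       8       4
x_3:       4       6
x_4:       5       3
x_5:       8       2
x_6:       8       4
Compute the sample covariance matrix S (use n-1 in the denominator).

Step 1 — column means:
  mean(A) = (5 + 8 + 4 + 5 + 8 + 8) / 6 = 38/6 = 6.3333
  mean(B) = (6 + 4 + 6 + 3 + 2 + 4) / 6 = 25/6 = 4.1667

Step 2 — sample covariance S[i,j] = (1/(n-1)) · Σ_k (x_{k,i} - mean_i) · (x_{k,j} - mean_j), with n-1 = 5.
  S[A,A] = ((-1.3333)·(-1.3333) + (1.6667)·(1.6667) + (-2.3333)·(-2.3333) + (-1.3333)·(-1.3333) + (1.6667)·(1.6667) + (1.6667)·(1.6667)) / 5 = 17.3333/5 = 3.4667
  S[A,B] = ((-1.3333)·(1.8333) + (1.6667)·(-0.1667) + (-2.3333)·(1.8333) + (-1.3333)·(-1.1667) + (1.6667)·(-2.1667) + (1.6667)·(-0.1667)) / 5 = -9.3333/5 = -1.8667
  S[B,B] = ((1.8333)·(1.8333) + (-0.1667)·(-0.1667) + (1.8333)·(1.8333) + (-1.1667)·(-1.1667) + (-2.1667)·(-2.1667) + (-0.1667)·(-0.1667)) / 5 = 12.8333/5 = 2.5667

S is symmetric (S[j,i] = S[i,j]). Assembling:

S = [[3.4667, -1.8667],
 [-1.8667, 2.5667]]


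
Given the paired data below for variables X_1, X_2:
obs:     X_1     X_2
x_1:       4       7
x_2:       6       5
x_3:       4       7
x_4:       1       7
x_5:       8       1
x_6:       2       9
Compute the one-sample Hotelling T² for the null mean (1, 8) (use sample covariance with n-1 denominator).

Step 1 — sample mean vector:
  mean(X_1) = (4 + 6 + 4 + 1 + 8 + 2) / 6 = 25/6 = 4.1667
  mean(X_2) = (7 + 5 + 7 + 7 + 1 + 9) / 6 = 36/6 = 6
  x̄ = (4.1667, 6),  deviation x̄ - mu_0 = (4.1667, 6) - (1, 8) = (3.1667, -2).

Step 2 — sample covariance matrix, S[i,j] = (1/(n-1)) · Σ_k (x_{k,i} - mean_i) · (x_{k,j} - mean_j), divisor n-1 = 5:
  S[X_1,X_1] = ((-0.1667)·(-0.1667) + (1.8333)·(1.8333) + (-0.1667)·(-0.1667) + (-3.1667)·(-3.1667) + (3.8333)·(3.8333) + (-2.1667)·(-2.1667)) / 5 = 32.8333/5 = 6.5667
  S[X_1,X_2] = ((-0.1667)·(1) + (1.8333)·(-1) + (-0.1667)·(1) + (-3.1667)·(1) + (3.8333)·(-5) + (-2.1667)·(3)) / 5 = -31/5 = -6.2
  S[X_2,X_2] = ((1)·(1) + (-1)·(-1) + (1)·(1) + (1)·(1) + (-5)·(-5) + (3)·(3)) / 5 = 38/5 = 7.6
  S = [[6.5667, -6.2],
 [-6.2, 7.6]].

Step 3 — invert S. det(S) = 6.5667·7.6 - (-6.2)² = 11.4667.
  S^{-1} = (1/det) · [[d, -b], [-b, a]] = [[0.6628, 0.5407],
 [0.5407, 0.5727]].

Step 4 — quadratic form (x̄ - mu_0)^T · S^{-1} · (x̄ - mu_0):
  S^{-1} · (x̄ - mu_0) = (1.0174, 0.5669),
  (x̄ - mu_0)^T · [...] = (3.1667)·(1.0174) + (-2)·(0.5669) = 2.0882.

Step 5 — scale by n: T² = 6 · 2.0882 = 12.5291.

T² ≈ 12.5291


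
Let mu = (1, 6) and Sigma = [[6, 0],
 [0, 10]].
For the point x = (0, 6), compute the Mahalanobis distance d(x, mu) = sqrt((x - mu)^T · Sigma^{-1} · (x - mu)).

Step 1 — centre the observation: (x - mu) = (-1, 0).

Step 2 — invert Sigma. det(Sigma) = 6·10 - (0)² = 60.
  Sigma^{-1} = (1/det) · [[d, -b], [-b, a]] = [[0.1667, 0],
 [0, 0.1]].

Step 3 — form the quadratic (x - mu)^T · Sigma^{-1} · (x - mu):
  Sigma^{-1} · (x - mu) = (-0.1667, 0).
  (x - mu)^T · [Sigma^{-1} · (x - mu)] = (-1)·(-0.1667) + (0)·(0) = 0.1667.

Step 4 — take square root: d = √(0.1667) ≈ 0.4082.

d(x, mu) = √(0.1667) ≈ 0.4082


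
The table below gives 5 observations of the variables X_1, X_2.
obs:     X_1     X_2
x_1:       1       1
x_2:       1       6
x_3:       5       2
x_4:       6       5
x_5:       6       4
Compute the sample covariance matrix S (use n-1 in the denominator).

Step 1 — column means:
  mean(X_1) = (1 + 1 + 5 + 6 + 6) / 5 = 19/5 = 3.8
  mean(X_2) = (1 + 6 + 2 + 5 + 4) / 5 = 18/5 = 3.6

Step 2 — sample covariance S[i,j] = (1/(n-1)) · Σ_k (x_{k,i} - mean_i) · (x_{k,j} - mean_j), with n-1 = 4.
  S[X_1,X_1] = ((-2.8)·(-2.8) + (-2.8)·(-2.8) + (1.2)·(1.2) + (2.2)·(2.2) + (2.2)·(2.2)) / 4 = 26.8/4 = 6.7
  S[X_1,X_2] = ((-2.8)·(-2.6) + (-2.8)·(2.4) + (1.2)·(-1.6) + (2.2)·(1.4) + (2.2)·(0.4)) / 4 = 2.6/4 = 0.65
  S[X_2,X_2] = ((-2.6)·(-2.6) + (2.4)·(2.4) + (-1.6)·(-1.6) + (1.4)·(1.4) + (0.4)·(0.4)) / 4 = 17.2/4 = 4.3

S is symmetric (S[j,i] = S[i,j]). Assembling:

S = [[6.7, 0.65],
 [0.65, 4.3]]


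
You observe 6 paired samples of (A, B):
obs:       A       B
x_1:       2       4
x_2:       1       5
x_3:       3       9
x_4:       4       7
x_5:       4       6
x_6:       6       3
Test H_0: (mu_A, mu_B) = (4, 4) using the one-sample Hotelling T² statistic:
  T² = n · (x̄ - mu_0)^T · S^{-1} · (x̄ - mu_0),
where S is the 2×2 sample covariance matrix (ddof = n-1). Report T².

Step 1 — sample mean vector:
  mean(A) = (2 + 1 + 3 + 4 + 4 + 6) / 6 = 20/6 = 3.3333
  mean(B) = (4 + 5 + 9 + 7 + 6 + 3) / 6 = 34/6 = 5.6667
  x̄ = (3.3333, 5.6667),  deviation x̄ - mu_0 = (3.3333, 5.6667) - (4, 4) = (-0.6667, 1.6667).

Step 2 — sample covariance matrix, S[i,j] = (1/(n-1)) · Σ_k (x_{k,i} - mean_i) · (x_{k,j} - mean_j), divisor n-1 = 5:
  S[A,A] = ((-1.3333)·(-1.3333) + (-2.3333)·(-2.3333) + (-0.3333)·(-0.3333) + (0.6667)·(0.6667) + (0.6667)·(0.6667) + (2.6667)·(2.6667)) / 5 = 15.3333/5 = 3.0667
  S[A,B] = ((-1.3333)·(-1.6667) + (-2.3333)·(-0.6667) + (-0.3333)·(3.3333) + (0.6667)·(1.3333) + (0.6667)·(0.3333) + (2.6667)·(-2.6667)) / 5 = -3.3333/5 = -0.6667
  S[B,B] = ((-1.6667)·(-1.6667) + (-0.6667)·(-0.6667) + (3.3333)·(3.3333) + (1.3333)·(1.3333) + (0.3333)·(0.3333) + (-2.6667)·(-2.6667)) / 5 = 23.3333/5 = 4.6667
  S = [[3.0667, -0.6667],
 [-0.6667, 4.6667]].

Step 3 — invert S. det(S) = 3.0667·4.6667 - (-0.6667)² = 13.8667.
  S^{-1} = (1/det) · [[d, -b], [-b, a]] = [[0.3365, 0.0481],
 [0.0481, 0.2212]].

Step 4 — quadratic form (x̄ - mu_0)^T · S^{-1} · (x̄ - mu_0):
  S^{-1} · (x̄ - mu_0) = (-0.1442, 0.3365),
  (x̄ - mu_0)^T · [...] = (-0.6667)·(-0.1442) + (1.6667)·(0.3365) = 0.6571.

Step 5 — scale by n: T² = 6 · 0.6571 = 3.9423.

T² ≈ 3.9423


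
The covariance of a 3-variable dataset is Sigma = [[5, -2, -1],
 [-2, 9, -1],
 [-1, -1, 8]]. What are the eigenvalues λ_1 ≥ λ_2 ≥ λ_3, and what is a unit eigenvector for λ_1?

Step 1 — characteristic polynomial p(λ) = det(λI - Sigma) = λ³ - tr·λ² + c_1·λ - det, where tr = trace, c_1 = sum of the principal 2×2 minors, det = det(Sigma):
  tr = 5 + 9 + 8 = 22,
  c_1 = (5·9 - (-2)²) + (5·8 - (-1)²) + (9·8 - (-1)²) = 41 + 39 + 71 = 151,
  det = 5·(9·8 - (-1)²) - (-2)·((-2)·8 - (-1)·(-1)) + (-1)·((-2)·(-1) - 9·(-1)) = 5·(71) - (-2)·(-17) + (-1)·(11) = 310.
  So p(λ) = λ³ - 22λ² + 151λ - 310.
Step 2 — look for an integer root (rational root theorem: any rational root is an integer divisor of 310). Testing λ = 10:
  p(10) = 1000 - 2200 + 1510 - 310 = 0  ✓
  Dividing out (λ - 10): p(λ) = (λ - 10)(λ² - 12λ + 31).
Step 3 — remaining eigenvalues from the quadratic λ² - 12λ + 31 = 0:
  Δ = 12² - 4·31 = 144 - 124 = 20,  λ = (12 ± √20)/2 = (12 ± 4.4721)/2 ≈ 8.2361 or 3.7639.
  Sorted: λ_1 = 10,  λ_2 = 8.2361,  λ_3 = 3.7639  (check: sum = 22 = tr ✓).

Step 4 — unit eigenvector for λ_1 = 10: v spans the null space of (Sigma - λ_1 I), whose rows are
  r_1 = (-5, -2, -1),  r_2 = (-2, -1, -1),  r_3 = (-1, -1, -2).
  v is orthogonal to every row, so take v ∝ r_1 × r_2 = ((-2)·(-1) - (-1)·(-1), (-1)·(-2) - (-5)·(-1), (-5)·(-1) - (-2)·(-2)) = (1, -3, 1).
  Let u = (1, -3, 1).
  ||u|| = √((1)² + (-3)² + (1)²) = √(11) ≈ 3.3166,  v_1 = u/||u|| ≈ (0.3015, -0.9045, 0.3015) (||v_1|| = 1).

λ_1 = 10,  λ_2 = 8.2361,  λ_3 = 3.7639;  v_1 ≈ (0.3015, -0.9045, 0.3015)


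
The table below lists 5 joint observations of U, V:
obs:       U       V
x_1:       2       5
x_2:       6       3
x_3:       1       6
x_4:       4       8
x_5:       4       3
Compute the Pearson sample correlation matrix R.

Step 1 — column means:
  mean(U) = (2 + 6 + 1 + 4 + 4) / 5 = 17/5 = 3.4
  mean(V) = (5 + 3 + 6 + 8 + 3) / 5 = 25/5 = 5

Step 2 — sample variances and covariances s[i,j] = (1/(n-1)) · Σ_k (x_{k,i} - mean_i) · (x_{k,j} - mean_j), with n-1 = 4:
  s[U,U] = ((-1.4)·(-1.4) + (2.6)·(2.6) + (-2.4)·(-2.4) + (0.6)·(0.6) + (0.6)·(0.6)) / 4 = 15.2/4 = 3.8
  s[U,V] = ((-1.4)·(0) + (2.6)·(-2) + (-2.4)·(1) + (0.6)·(3) + (0.6)·(-2)) / 4 = -7/4 = -1.75
  s[V,V] = ((0)·(0) + (-2)·(-2) + (1)·(1) + (3)·(3) + (-2)·(-2)) / 4 = 18/4 = 4.5
  Sample standard deviations s_i = √(s[i,i]):
  s(U) = √(3.8) = 1.9494
  s(V) = √(4.5) = 2.1213

Step 3 — r_{ij} = s_{ij} / (s_i · s_j):
  r[U,U] = 1 (diagonal).
  r[U,V] = -1.75 / (1.9494 · 2.1213) = -1.75 / 4.1352 = -0.4232
  r[V,V] = 1 (diagonal).

R is symmetric with unit diagonal. Assembling:

R = [[1, -0.4232],
 [-0.4232, 1]]


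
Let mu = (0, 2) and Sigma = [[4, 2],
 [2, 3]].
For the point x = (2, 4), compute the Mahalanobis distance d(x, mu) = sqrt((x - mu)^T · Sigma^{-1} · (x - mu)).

Step 1 — centre the observation: (x - mu) = (2, 2).

Step 2 — invert Sigma. det(Sigma) = 4·3 - (2)² = 8.
  Sigma^{-1} = (1/det) · [[d, -b], [-b, a]] = [[0.375, -0.25],
 [-0.25, 0.5]].

Step 3 — form the quadratic (x - mu)^T · Sigma^{-1} · (x - mu):
  Sigma^{-1} · (x - mu) = (0.25, 0.5).
  (x - mu)^T · [Sigma^{-1} · (x - mu)] = (2)·(0.25) + (2)·(0.5) = 1.5.

Step 4 — take square root: d = √(1.5) ≈ 1.2247.

d(x, mu) = √(1.5) ≈ 1.2247


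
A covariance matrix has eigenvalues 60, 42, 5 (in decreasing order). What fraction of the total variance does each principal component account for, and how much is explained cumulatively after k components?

Step 1 — total variance = trace(Sigma) = Σ λ_i = 60 + 42 + 5 = 107.

Step 2 — fraction explained by component i = λ_i / Σ λ:
  PC1: 60/107 = 0.5607
  PC2: 42/107 = 0.3925
  PC3: 5/107 = 0.0467

Step 3 — cumulative fraction after k components = (λ_1 + ... + λ_k) / Σ λ:
  k = 1: 60/107 = 0.5607
  k = 2: (60 + 42)/107 = 102/107 = 0.9533
  k = 3: (60 + 42 + 5)/107 = 107/107 = 1

Summary (fraction, with percent):

explained: PC1 0.5607 (56.07%), PC2 0.3925 (39.25%), PC3 0.0467 (4.67%);  cumulative: 0.5607, 0.9533, 1


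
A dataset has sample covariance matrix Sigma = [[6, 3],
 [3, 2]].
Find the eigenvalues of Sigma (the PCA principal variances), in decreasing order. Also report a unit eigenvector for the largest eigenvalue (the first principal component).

Step 1 — characteristic polynomial of 2×2 Sigma:
  det(Sigma - λI) = λ² - trace · λ + det = 0.
  trace = 6 + 2 = 8, det = 6·2 - (3)² = 3.
Step 2 — discriminant:
  Δ = trace² - 4·det = 64 - 12 = 52.
Step 3 — eigenvalues:
  λ = (trace ± √Δ)/2 = (8 ± 7.2111)/2,
  λ_1 = 7.6056,  λ_2 = 0.3944.

Step 4 — unit eigenvector for λ_1: solve (Sigma - λ_1 I)v = 0. First row:
  (6 - 7.6056)·v_x + (3)·v_y = 0, i.e. (-1.6056)·v_x + (3)·v_y = 0,
  so v ∝ (b, λ_1 - a) = (3, 1.6056) = u.
  ||u|| = √((3)² + (1.6056)²) = √(11.5778) ≈ 3.4026,
  v_1 = u/||u|| ≈ (0.8817, 0.4719) (||v_1|| = 1).

λ_1 = 7.6056,  λ_2 = 0.3944;  v_1 ≈ (0.8817, 0.4719)


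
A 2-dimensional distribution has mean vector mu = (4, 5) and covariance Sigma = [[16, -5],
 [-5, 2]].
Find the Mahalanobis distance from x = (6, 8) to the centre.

Step 1 — centre the observation: (x - mu) = (2, 3).

Step 2 — invert Sigma. det(Sigma) = 16·2 - (-5)² = 7.
  Sigma^{-1} = (1/det) · [[d, -b], [-b, a]] = [[0.2857, 0.7143],
 [0.7143, 2.2857]].

Step 3 — form the quadratic (x - mu)^T · Sigma^{-1} · (x - mu):
  Sigma^{-1} · (x - mu) = (2.7143, 8.2857).
  (x - mu)^T · [Sigma^{-1} · (x - mu)] = (2)·(2.7143) + (3)·(8.2857) = 30.2857.

Step 4 — take square root: d = √(30.2857) ≈ 5.5032.

d(x, mu) = √(30.2857) ≈ 5.5032


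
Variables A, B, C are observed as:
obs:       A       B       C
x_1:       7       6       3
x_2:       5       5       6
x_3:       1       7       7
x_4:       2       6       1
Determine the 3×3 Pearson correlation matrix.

Step 1 — column means:
  mean(A) = (7 + 5 + 1 + 2) / 4 = 15/4 = 3.75
  mean(B) = (6 + 5 + 7 + 6) / 4 = 24/4 = 6
  mean(C) = (3 + 6 + 7 + 1) / 4 = 17/4 = 4.25

Step 2 — sample variances and covariances s[i,j] = (1/(n-1)) · Σ_k (x_{k,i} - mean_i) · (x_{k,j} - mean_j), with n-1 = 3:
  s[A,A] = ((3.25)·(3.25) + (1.25)·(1.25) + (-2.75)·(-2.75) + (-1.75)·(-1.75)) / 3 = 22.75/3 = 7.5833
  s[A,B] = ((3.25)·(0) + (1.25)·(-1) + (-2.75)·(1) + (-1.75)·(0)) / 3 = -4/3 = -1.3333
  s[A,C] = ((3.25)·(-1.25) + (1.25)·(1.75) + (-2.75)·(2.75) + (-1.75)·(-3.25)) / 3 = -3.75/3 = -1.25
  s[B,B] = ((0)·(0) + (-1)·(-1) + (1)·(1) + (0)·(0)) / 3 = 2/3 = 0.6667
  s[B,C] = ((0)·(-1.25) + (-1)·(1.75) + (1)·(2.75) + (0)·(-3.25)) / 3 = 1/3 = 0.3333
  s[C,C] = ((-1.25)·(-1.25) + (1.75)·(1.75) + (2.75)·(2.75) + (-3.25)·(-3.25)) / 3 = 22.75/3 = 7.5833
  Sample standard deviations s_i = √(s[i,i]):
  s(A) = √(7.5833) = 2.7538
  s(B) = √(0.6667) = 0.8165
  s(C) = √(7.5833) = 2.7538

Step 3 — r_{ij} = s_{ij} / (s_i · s_j):
  r[A,A] = 1 (diagonal).
  r[A,B] = -1.3333 / (2.7538 · 0.8165) = -1.3333 / 2.2485 = -0.593
  r[A,C] = -1.25 / (2.7538 · 2.7538) = -1.25 / 7.5833 = -0.1648
  r[B,B] = 1 (diagonal).
  r[B,C] = 0.3333 / (0.8165 · 2.7538) = 0.3333 / 2.2485 = 0.1482
  r[C,C] = 1 (diagonal).

R is symmetric with unit diagonal. Assembling:

R = [[1, -0.593, -0.1648],
 [-0.593, 1, 0.1482],
 [-0.1648, 0.1482, 1]]


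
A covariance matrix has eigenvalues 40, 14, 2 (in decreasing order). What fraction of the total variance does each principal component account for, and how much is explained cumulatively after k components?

Step 1 — total variance = trace(Sigma) = Σ λ_i = 40 + 14 + 2 = 56.

Step 2 — fraction explained by component i = λ_i / Σ λ:
  PC1: 40/56 = 0.7143
  PC2: 14/56 = 0.25
  PC3: 2/56 = 0.0357

Step 3 — cumulative fraction after k components = (λ_1 + ... + λ_k) / Σ λ:
  k = 1: 40/56 = 0.7143
  k = 2: (40 + 14)/56 = 54/56 = 0.9643
  k = 3: (40 + 14 + 2)/56 = 56/56 = 1

Summary (fraction, with percent):

explained: PC1 0.7143 (71.43%), PC2 0.25 (25%), PC3 0.0357 (3.57%);  cumulative: 0.7143, 0.9643, 1


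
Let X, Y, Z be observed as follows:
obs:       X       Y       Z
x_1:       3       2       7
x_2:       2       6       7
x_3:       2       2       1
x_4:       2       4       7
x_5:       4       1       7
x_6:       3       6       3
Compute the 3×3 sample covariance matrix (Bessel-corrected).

Step 1 — column means:
  mean(X) = (3 + 2 + 2 + 2 + 4 + 3) / 6 = 16/6 = 2.6667
  mean(Y) = (2 + 6 + 2 + 4 + 1 + 6) / 6 = 21/6 = 3.5
  mean(Z) = (7 + 7 + 1 + 7 + 7 + 3) / 6 = 32/6 = 5.3333

Step 2 — sample covariance S[i,j] = (1/(n-1)) · Σ_k (x_{k,i} - mean_i) · (x_{k,j} - mean_j), with n-1 = 5.
  S[X,X] = ((0.3333)·(0.3333) + (-0.6667)·(-0.6667) + (-0.6667)·(-0.6667) + (-0.6667)·(-0.6667) + (1.3333)·(1.3333) + (0.3333)·(0.3333)) / 5 = 3.3333/5 = 0.6667
  S[X,Y] = ((0.3333)·(-1.5) + (-0.6667)·(2.5) + (-0.6667)·(-1.5) + (-0.6667)·(0.5) + (1.3333)·(-2.5) + (0.3333)·(2.5)) / 5 = -4/5 = -0.8
  S[X,Z] = ((0.3333)·(1.6667) + (-0.6667)·(1.6667) + (-0.6667)·(-4.3333) + (-0.6667)·(1.6667) + (1.3333)·(1.6667) + (0.3333)·(-2.3333)) / 5 = 2.6667/5 = 0.5333
  S[Y,Y] = ((-1.5)·(-1.5) + (2.5)·(2.5) + (-1.5)·(-1.5) + (0.5)·(0.5) + (-2.5)·(-2.5) + (2.5)·(2.5)) / 5 = 23.5/5 = 4.7
  S[Y,Z] = ((-1.5)·(1.6667) + (2.5)·(1.6667) + (-1.5)·(-4.3333) + (0.5)·(1.6667) + (-2.5)·(1.6667) + (2.5)·(-2.3333)) / 5 = -1/5 = -0.2
  S[Z,Z] = ((1.6667)·(1.6667) + (1.6667)·(1.6667) + (-4.3333)·(-4.3333) + (1.6667)·(1.6667) + (1.6667)·(1.6667) + (-2.3333)·(-2.3333)) / 5 = 35.3333/5 = 7.0667

S is symmetric (S[j,i] = S[i,j]). Assembling:

S = [[0.6667, -0.8, 0.5333],
 [-0.8, 4.7, -0.2],
 [0.5333, -0.2, 7.0667]]


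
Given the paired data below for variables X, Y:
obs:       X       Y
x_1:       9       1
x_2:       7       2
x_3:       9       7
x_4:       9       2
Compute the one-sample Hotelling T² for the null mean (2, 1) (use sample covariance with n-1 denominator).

Step 1 — sample mean vector:
  mean(X) = (9 + 7 + 9 + 9) / 4 = 34/4 = 8.5
  mean(Y) = (1 + 2 + 7 + 2) / 4 = 12/4 = 3
  x̄ = (8.5, 3),  deviation x̄ - mu_0 = (8.5, 3) - (2, 1) = (6.5, 2).

Step 2 — sample covariance matrix, S[i,j] = (1/(n-1)) · Σ_k (x_{k,i} - mean_i) · (x_{k,j} - mean_j), divisor n-1 = 3:
  S[X,X] = ((0.5)·(0.5) + (-1.5)·(-1.5) + (0.5)·(0.5) + (0.5)·(0.5)) / 3 = 3/3 = 1
  S[X,Y] = ((0.5)·(-2) + (-1.5)·(-1) + (0.5)·(4) + (0.5)·(-1)) / 3 = 2/3 = 0.6667
  S[Y,Y] = ((-2)·(-2) + (-1)·(-1) + (4)·(4) + (-1)·(-1)) / 3 = 22/3 = 7.3333
  S = [[1, 0.6667],
 [0.6667, 7.3333]].

Step 3 — invert S. det(S) = 1·7.3333 - (0.6667)² = 6.8889.
  S^{-1} = (1/det) · [[d, -b], [-b, a]] = [[1.0645, -0.0968],
 [-0.0968, 0.1452]].

Step 4 — quadratic form (x̄ - mu_0)^T · S^{-1} · (x̄ - mu_0):
  S^{-1} · (x̄ - mu_0) = (6.7258, -0.3387),
  (x̄ - mu_0)^T · [...] = (6.5)·(6.7258) + (2)·(-0.3387) = 43.0403.

Step 5 — scale by n: T² = 4 · 43.0403 = 172.1613.

T² ≈ 172.1613


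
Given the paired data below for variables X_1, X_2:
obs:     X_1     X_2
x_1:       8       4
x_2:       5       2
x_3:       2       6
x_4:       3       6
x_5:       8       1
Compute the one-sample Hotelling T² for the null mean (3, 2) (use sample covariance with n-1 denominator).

Step 1 — sample mean vector:
  mean(X_1) = (8 + 5 + 2 + 3 + 8) / 5 = 26/5 = 5.2
  mean(X_2) = (4 + 2 + 6 + 6 + 1) / 5 = 19/5 = 3.8
  x̄ = (5.2, 3.8),  deviation x̄ - mu_0 = (5.2, 3.8) - (3, 2) = (2.2, 1.8).

Step 2 — sample covariance matrix, S[i,j] = (1/(n-1)) · Σ_k (x_{k,i} - mean_i) · (x_{k,j} - mean_j), divisor n-1 = 4:
  S[X_1,X_1] = ((2.8)·(2.8) + (-0.2)·(-0.2) + (-3.2)·(-3.2) + (-2.2)·(-2.2) + (2.8)·(2.8)) / 4 = 30.8/4 = 7.7
  S[X_1,X_2] = ((2.8)·(0.2) + (-0.2)·(-1.8) + (-3.2)·(2.2) + (-2.2)·(2.2) + (2.8)·(-2.8)) / 4 = -18.8/4 = -4.7
  S[X_2,X_2] = ((0.2)·(0.2) + (-1.8)·(-1.8) + (2.2)·(2.2) + (2.2)·(2.2) + (-2.8)·(-2.8)) / 4 = 20.8/4 = 5.2
  S = [[7.7, -4.7],
 [-4.7, 5.2]].

Step 3 — invert S. det(S) = 7.7·5.2 - (-4.7)² = 17.95.
  S^{-1} = (1/det) · [[d, -b], [-b, a]] = [[0.2897, 0.2618],
 [0.2618, 0.429]].

Step 4 — quadratic form (x̄ - mu_0)^T · S^{-1} · (x̄ - mu_0):
  S^{-1} · (x̄ - mu_0) = (1.1086, 1.3482),
  (x̄ - mu_0)^T · [...] = (2.2)·(1.1086) + (1.8)·(1.3482) = 4.8657.

Step 5 — scale by n: T² = 5 · 4.8657 = 24.3287.

T² ≈ 24.3287


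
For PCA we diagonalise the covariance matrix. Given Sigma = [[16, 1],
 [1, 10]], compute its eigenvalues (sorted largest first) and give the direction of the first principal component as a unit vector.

Step 1 — characteristic polynomial of 2×2 Sigma:
  det(Sigma - λI) = λ² - trace · λ + det = 0.
  trace = 16 + 10 = 26, det = 16·10 - (1)² = 159.
Step 2 — discriminant:
  Δ = trace² - 4·det = 676 - 636 = 40.
Step 3 — eigenvalues:
  λ = (trace ± √Δ)/2 = (26 ± 6.3246)/2,
  λ_1 = 16.1623,  λ_2 = 9.8377.

Step 4 — unit eigenvector for λ_1: solve (Sigma - λ_1 I)v = 0. First row:
  (16 - 16.1623)·v_x + (1)·v_y = 0, i.e. (-0.1623)·v_x + (1)·v_y = 0,
  so v ∝ (b, λ_1 - a) = (1, 0.1623) = u.
  ||u|| = √((1)² + (0.1623)²) = √(1.0263) ≈ 1.0131,
  v_1 = u/||u|| ≈ (0.9871, 0.1602) (||v_1|| = 1).

λ_1 = 16.1623,  λ_2 = 9.8377;  v_1 ≈ (0.9871, 0.1602)


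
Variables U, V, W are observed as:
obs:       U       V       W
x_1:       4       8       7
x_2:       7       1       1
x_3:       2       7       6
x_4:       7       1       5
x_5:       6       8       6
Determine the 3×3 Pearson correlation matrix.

Step 1 — column means:
  mean(U) = (4 + 7 + 2 + 7 + 6) / 5 = 26/5 = 5.2
  mean(V) = (8 + 1 + 7 + 1 + 8) / 5 = 25/5 = 5
  mean(W) = (7 + 1 + 6 + 5 + 6) / 5 = 25/5 = 5

Step 2 — sample variances and covariances s[i,j] = (1/(n-1)) · Σ_k (x_{k,i} - mean_i) · (x_{k,j} - mean_j), with n-1 = 4:
  s[U,U] = ((-1.2)·(-1.2) + (1.8)·(1.8) + (-3.2)·(-3.2) + (1.8)·(1.8) + (0.8)·(0.8)) / 4 = 18.8/4 = 4.7
  s[U,V] = ((-1.2)·(3) + (1.8)·(-4) + (-3.2)·(2) + (1.8)·(-4) + (0.8)·(3)) / 4 = -22/4 = -5.5
  s[U,W] = ((-1.2)·(2) + (1.8)·(-4) + (-3.2)·(1) + (1.8)·(0) + (0.8)·(1)) / 4 = -12/4 = -3
  s[V,V] = ((3)·(3) + (-4)·(-4) + (2)·(2) + (-4)·(-4) + (3)·(3)) / 4 = 54/4 = 13.5
  s[V,W] = ((3)·(2) + (-4)·(-4) + (2)·(1) + (-4)·(0) + (3)·(1)) / 4 = 27/4 = 6.75
  s[W,W] = ((2)·(2) + (-4)·(-4) + (1)·(1) + (0)·(0) + (1)·(1)) / 4 = 22/4 = 5.5
  Sample standard deviations s_i = √(s[i,i]):
  s(U) = √(4.7) = 2.1679
  s(V) = √(13.5) = 3.6742
  s(W) = √(5.5) = 2.3452

Step 3 — r_{ij} = s_{ij} / (s_i · s_j):
  r[U,U] = 1 (diagonal).
  r[U,V] = -5.5 / (2.1679 · 3.6742) = -5.5 / 7.9656 = -0.6905
  r[U,W] = -3 / (2.1679 · 2.3452) = -3 / 5.0843 = -0.5901
  r[V,V] = 1 (diagonal).
  r[V,W] = 6.75 / (3.6742 · 2.3452) = 6.75 / 8.6168 = 0.7833
  r[W,W] = 1 (diagonal).

R is symmetric with unit diagonal. Assembling:

R = [[1, -0.6905, -0.5901],
 [-0.6905, 1, 0.7833],
 [-0.5901, 0.7833, 1]]


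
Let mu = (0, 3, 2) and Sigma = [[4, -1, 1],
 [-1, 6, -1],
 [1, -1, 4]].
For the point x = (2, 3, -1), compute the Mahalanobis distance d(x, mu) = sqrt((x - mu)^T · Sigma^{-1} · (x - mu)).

Step 1 — centre the observation: (x - mu) = (2, 0, -3).

Step 2 — invert Sigma (cofactor / det for 3×3, or solve directly):
  Sigma^{-1} = [[0.2738, 0.0357, -0.0595],
 [0.0357, 0.1786, 0.0357],
 [-0.0595, 0.0357, 0.2738]].

Step 3 — form the quadratic (x - mu)^T · Sigma^{-1} · (x - mu):
  Sigma^{-1} · (x - mu) = (0.7262, -0.0357, -0.9405).
  (x - mu)^T · [Sigma^{-1} · (x - mu)] = (2)·(0.7262) + (0)·(-0.0357) + (-3)·(-0.9405) = 4.2738.

Step 4 — take square root: d = √(4.2738) ≈ 2.0673.

d(x, mu) = √(4.2738) ≈ 2.0673


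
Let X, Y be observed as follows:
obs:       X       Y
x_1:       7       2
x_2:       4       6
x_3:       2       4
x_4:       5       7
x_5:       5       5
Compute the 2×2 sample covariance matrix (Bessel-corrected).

Step 1 — column means:
  mean(X) = (7 + 4 + 2 + 5 + 5) / 5 = 23/5 = 4.6
  mean(Y) = (2 + 6 + 4 + 7 + 5) / 5 = 24/5 = 4.8

Step 2 — sample covariance S[i,j] = (1/(n-1)) · Σ_k (x_{k,i} - mean_i) · (x_{k,j} - mean_j), with n-1 = 4.
  S[X,X] = ((2.4)·(2.4) + (-0.6)·(-0.6) + (-2.6)·(-2.6) + (0.4)·(0.4) + (0.4)·(0.4)) / 4 = 13.2/4 = 3.3
  S[X,Y] = ((2.4)·(-2.8) + (-0.6)·(1.2) + (-2.6)·(-0.8) + (0.4)·(2.2) + (0.4)·(0.2)) / 4 = -4.4/4 = -1.1
  S[Y,Y] = ((-2.8)·(-2.8) + (1.2)·(1.2) + (-0.8)·(-0.8) + (2.2)·(2.2) + (0.2)·(0.2)) / 4 = 14.8/4 = 3.7

S is symmetric (S[j,i] = S[i,j]). Assembling:

S = [[3.3, -1.1],
 [-1.1, 3.7]]


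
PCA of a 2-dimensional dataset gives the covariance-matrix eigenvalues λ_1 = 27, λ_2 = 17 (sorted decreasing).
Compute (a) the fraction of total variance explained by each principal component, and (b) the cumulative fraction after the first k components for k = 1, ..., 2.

Step 1 — total variance = trace(Sigma) = Σ λ_i = 27 + 17 = 44.

Step 2 — fraction explained by component i = λ_i / Σ λ:
  PC1: 27/44 = 0.6136
  PC2: 17/44 = 0.3864

Step 3 — cumulative fraction after k components = (λ_1 + ... + λ_k) / Σ λ:
  k = 1: 27/44 = 0.6136
  k = 2: (27 + 17)/44 = 44/44 = 1

Summary (fraction, with percent):

explained: PC1 0.6136 (61.36%), PC2 0.3864 (38.64%);  cumulative: 0.6136, 1


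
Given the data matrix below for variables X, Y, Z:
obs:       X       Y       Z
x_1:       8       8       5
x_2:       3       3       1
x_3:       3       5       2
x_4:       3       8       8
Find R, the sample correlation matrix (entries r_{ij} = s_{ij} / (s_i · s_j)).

Step 1 — column means:
  mean(X) = (8 + 3 + 3 + 3) / 4 = 17/4 = 4.25
  mean(Y) = (8 + 3 + 5 + 8) / 4 = 24/4 = 6
  mean(Z) = (5 + 1 + 2 + 8) / 4 = 16/4 = 4

Step 2 — sample variances and covariances s[i,j] = (1/(n-1)) · Σ_k (x_{k,i} - mean_i) · (x_{k,j} - mean_j), with n-1 = 3:
  s[X,X] = ((3.75)·(3.75) + (-1.25)·(-1.25) + (-1.25)·(-1.25) + (-1.25)·(-1.25)) / 3 = 18.75/3 = 6.25
  s[X,Y] = ((3.75)·(2) + (-1.25)·(-3) + (-1.25)·(-1) + (-1.25)·(2)) / 3 = 10/3 = 3.3333
  s[X,Z] = ((3.75)·(1) + (-1.25)·(-3) + (-1.25)·(-2) + (-1.25)·(4)) / 3 = 5/3 = 1.6667
  s[Y,Y] = ((2)·(2) + (-3)·(-3) + (-1)·(-1) + (2)·(2)) / 3 = 18/3 = 6
  s[Y,Z] = ((2)·(1) + (-3)·(-3) + (-1)·(-2) + (2)·(4)) / 3 = 21/3 = 7
  s[Z,Z] = ((1)·(1) + (-3)·(-3) + (-2)·(-2) + (4)·(4)) / 3 = 30/3 = 10
  Sample standard deviations s_i = √(s[i,i]):
  s(X) = √(6.25) = 2.5
  s(Y) = √(6) = 2.4495
  s(Z) = √(10) = 3.1623

Step 3 — r_{ij} = s_{ij} / (s_i · s_j):
  r[X,X] = 1 (diagonal).
  r[X,Y] = 3.3333 / (2.5 · 2.4495) = 3.3333 / 6.1237 = 0.5443
  r[X,Z] = 1.6667 / (2.5 · 3.1623) = 1.6667 / 7.9057 = 0.2108
  r[Y,Y] = 1 (diagonal).
  r[Y,Z] = 7 / (2.4495 · 3.1623) = 7 / 7.746 = 0.9037
  r[Z,Z] = 1 (diagonal).

R is symmetric with unit diagonal. Assembling:

R = [[1, 0.5443, 0.2108],
 [0.5443, 1, 0.9037],
 [0.2108, 0.9037, 1]]


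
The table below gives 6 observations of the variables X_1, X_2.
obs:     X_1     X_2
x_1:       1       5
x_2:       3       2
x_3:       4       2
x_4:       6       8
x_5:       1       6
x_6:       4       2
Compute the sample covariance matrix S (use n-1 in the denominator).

Step 1 — column means:
  mean(X_1) = (1 + 3 + 4 + 6 + 1 + 4) / 6 = 19/6 = 3.1667
  mean(X_2) = (5 + 2 + 2 + 8 + 6 + 2) / 6 = 25/6 = 4.1667

Step 2 — sample covariance S[i,j] = (1/(n-1)) · Σ_k (x_{k,i} - mean_i) · (x_{k,j} - mean_j), with n-1 = 5.
  S[X_1,X_1] = ((-2.1667)·(-2.1667) + (-0.1667)·(-0.1667) + (0.8333)·(0.8333) + (2.8333)·(2.8333) + (-2.1667)·(-2.1667) + (0.8333)·(0.8333)) / 5 = 18.8333/5 = 3.7667
  S[X_1,X_2] = ((-2.1667)·(0.8333) + (-0.1667)·(-2.1667) + (0.8333)·(-2.1667) + (2.8333)·(3.8333) + (-2.1667)·(1.8333) + (0.8333)·(-2.1667)) / 5 = 1.8333/5 = 0.3667
  S[X_2,X_2] = ((0.8333)·(0.8333) + (-2.1667)·(-2.1667) + (-2.1667)·(-2.1667) + (3.8333)·(3.8333) + (1.8333)·(1.8333) + (-2.1667)·(-2.1667)) / 5 = 32.8333/5 = 6.5667

S is symmetric (S[j,i] = S[i,j]). Assembling:

S = [[3.7667, 0.3667],
 [0.3667, 6.5667]]


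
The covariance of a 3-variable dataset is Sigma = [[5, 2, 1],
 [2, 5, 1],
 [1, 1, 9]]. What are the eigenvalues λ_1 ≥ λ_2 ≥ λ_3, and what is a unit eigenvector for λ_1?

Step 1 — characteristic polynomial p(λ) = det(λI - Sigma) = λ³ - tr·λ² + c_1·λ - det, where tr = trace, c_1 = sum of the principal 2×2 minors, det = det(Sigma):
  tr = 5 + 5 + 9 = 19,
  c_1 = (5·5 - (2)²) + (5·9 - (1)²) + (5·9 - (1)²) = 21 + 44 + 44 = 109,
  det = 5·(5·9 - (1)²) - (2)·((2)·9 - (1)·(1)) + (1)·((2)·(1) - 5·(1)) = 5·(44) - (2)·(17) + (1)·(-3) = 183.
  So p(λ) = λ³ - 19λ² + 109λ - 183.
Step 2 — look for an integer root (rational root theorem: any rational root is an integer divisor of 183). Testing λ = 3:
  p(3) = 27 - 171 + 327 - 183 = 0  ✓
  Dividing out (λ - 3): p(λ) = (λ - 3)(λ² - 16λ + 61).
Step 3 — remaining eigenvalues from the quadratic λ² - 16λ + 61 = 0:
  Δ = 16² - 4·61 = 256 - 244 = 12,  λ = (16 ± √12)/2 = (16 ± 3.4641)/2 ≈ 9.7321 or 6.2679.
  Sorted: λ_1 = 9.7321,  λ_2 = 6.2679,  λ_3 = 3  (check: sum = 19 = tr ✓).

Step 4 — unit eigenvector for λ_1 ≈ 9.7321: v spans the null space of (Sigma - λ_1 I), whose rows are
  r_1 = (-4.7321, 2, 1),  r_2 = (2, -4.7321, 1),  r_3 = (1, 1, -0.7321).
  v is orthogonal to every row, so take v ∝ r_1 × r_2 = ((2)·(1) - (1)·(-4.7321), (1)·(2) - (-4.7321)·(1), (-4.7321)·(-4.7321) - (2)·(2)) ≈ (6.7321, 6.7321, 18.3923).
  Let u = (6.7321, 6.7321, 18.3923).
  ||u|| = √((6.7321)² + (6.7321)² + (18.3923)²) = √(428.9179) ≈ 20.7103,  v_1 = u/||u|| ≈ (0.3251, 0.3251, 0.8881) (||v_1|| = 1).

λ_1 = 9.7321,  λ_2 = 6.2679,  λ_3 = 3;  v_1 ≈ (0.3251, 0.3251, 0.8881)


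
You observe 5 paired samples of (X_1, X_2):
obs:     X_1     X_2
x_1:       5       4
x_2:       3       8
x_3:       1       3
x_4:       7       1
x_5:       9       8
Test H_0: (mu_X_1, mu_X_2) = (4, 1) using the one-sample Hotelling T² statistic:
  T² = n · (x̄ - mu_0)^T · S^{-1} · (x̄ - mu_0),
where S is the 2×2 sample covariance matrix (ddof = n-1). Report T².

Step 1 — sample mean vector:
  mean(X_1) = (5 + 3 + 1 + 7 + 9) / 5 = 25/5 = 5
  mean(X_2) = (4 + 8 + 3 + 1 + 8) / 5 = 24/5 = 4.8
  x̄ = (5, 4.8),  deviation x̄ - mu_0 = (5, 4.8) - (4, 1) = (1, 3.8).

Step 2 — sample covariance matrix, S[i,j] = (1/(n-1)) · Σ_k (x_{k,i} - mean_i) · (x_{k,j} - mean_j), divisor n-1 = 4:
  S[X_1,X_1] = ((0)·(0) + (-2)·(-2) + (-4)·(-4) + (2)·(2) + (4)·(4)) / 4 = 40/4 = 10
  S[X_1,X_2] = ((0)·(-0.8) + (-2)·(3.2) + (-4)·(-1.8) + (2)·(-3.8) + (4)·(3.2)) / 4 = 6/4 = 1.5
  S[X_2,X_2] = ((-0.8)·(-0.8) + (3.2)·(3.2) + (-1.8)·(-1.8) + (-3.8)·(-3.8) + (3.2)·(3.2)) / 4 = 38.8/4 = 9.7
  S = [[10, 1.5],
 [1.5, 9.7]].

Step 3 — invert S. det(S) = 10·9.7 - (1.5)² = 94.75.
  S^{-1} = (1/det) · [[d, -b], [-b, a]] = [[0.1024, -0.0158],
 [-0.0158, 0.1055]].

Step 4 — quadratic form (x̄ - mu_0)^T · S^{-1} · (x̄ - mu_0):
  S^{-1} · (x̄ - mu_0) = (0.0422, 0.3852),
  (x̄ - mu_0)^T · [...] = (1)·(0.0422) + (3.8)·(0.3852) = 1.5061.

Step 5 — scale by n: T² = 5 · 1.5061 = 7.5303.

T² ≈ 7.5303


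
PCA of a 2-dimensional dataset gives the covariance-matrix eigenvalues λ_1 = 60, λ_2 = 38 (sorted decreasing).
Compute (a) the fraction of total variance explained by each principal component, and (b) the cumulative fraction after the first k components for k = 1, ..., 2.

Step 1 — total variance = trace(Sigma) = Σ λ_i = 60 + 38 = 98.

Step 2 — fraction explained by component i = λ_i / Σ λ:
  PC1: 60/98 = 0.6122
  PC2: 38/98 = 0.3878

Step 3 — cumulative fraction after k components = (λ_1 + ... + λ_k) / Σ λ:
  k = 1: 60/98 = 0.6122
  k = 2: (60 + 38)/98 = 98/98 = 1

Summary (fraction, with percent):

explained: PC1 0.6122 (61.22%), PC2 0.3878 (38.78%);  cumulative: 0.6122, 1


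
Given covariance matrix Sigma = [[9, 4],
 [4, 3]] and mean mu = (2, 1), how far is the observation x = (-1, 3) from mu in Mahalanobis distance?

Step 1 — centre the observation: (x - mu) = (-3, 2).

Step 2 — invert Sigma. det(Sigma) = 9·3 - (4)² = 11.
  Sigma^{-1} = (1/det) · [[d, -b], [-b, a]] = [[0.2727, -0.3636],
 [-0.3636, 0.8182]].

Step 3 — form the quadratic (x - mu)^T · Sigma^{-1} · (x - mu):
  Sigma^{-1} · (x - mu) = (-1.5455, 2.7273).
  (x - mu)^T · [Sigma^{-1} · (x - mu)] = (-3)·(-1.5455) + (2)·(2.7273) = 10.0909.

Step 4 — take square root: d = √(10.0909) ≈ 3.1766.

d(x, mu) = √(10.0909) ≈ 3.1766


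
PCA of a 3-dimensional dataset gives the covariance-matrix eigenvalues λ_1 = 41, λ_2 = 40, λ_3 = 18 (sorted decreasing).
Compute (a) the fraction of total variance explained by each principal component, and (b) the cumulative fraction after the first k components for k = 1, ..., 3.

Step 1 — total variance = trace(Sigma) = Σ λ_i = 41 + 40 + 18 = 99.

Step 2 — fraction explained by component i = λ_i / Σ λ:
  PC1: 41/99 = 0.4141
  PC2: 40/99 = 0.404
  PC3: 18/99 = 0.1818

Step 3 — cumulative fraction after k components = (λ_1 + ... + λ_k) / Σ λ:
  k = 1: 41/99 = 0.4141
  k = 2: (41 + 40)/99 = 81/99 = 0.8182
  k = 3: (41 + 40 + 18)/99 = 99/99 = 1

Summary (fraction, with percent):

explained: PC1 0.4141 (41.41%), PC2 0.404 (40.4%), PC3 0.1818 (18.18%);  cumulative: 0.4141, 0.8182, 1


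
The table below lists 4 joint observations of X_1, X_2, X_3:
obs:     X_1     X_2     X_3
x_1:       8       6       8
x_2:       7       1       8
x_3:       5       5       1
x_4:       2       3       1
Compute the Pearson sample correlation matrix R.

Step 1 — column means:
  mean(X_1) = (8 + 7 + 5 + 2) / 4 = 22/4 = 5.5
  mean(X_2) = (6 + 1 + 5 + 3) / 4 = 15/4 = 3.75
  mean(X_3) = (8 + 8 + 1 + 1) / 4 = 18/4 = 4.5

Step 2 — sample variances and covariances s[i,j] = (1/(n-1)) · Σ_k (x_{k,i} - mean_i) · (x_{k,j} - mean_j), with n-1 = 3:
  s[X_1,X_1] = ((2.5)·(2.5) + (1.5)·(1.5) + (-0.5)·(-0.5) + (-3.5)·(-3.5)) / 3 = 21/3 = 7
  s[X_1,X_2] = ((2.5)·(2.25) + (1.5)·(-2.75) + (-0.5)·(1.25) + (-3.5)·(-0.75)) / 3 = 3.5/3 = 1.1667
  s[X_1,X_3] = ((2.5)·(3.5) + (1.5)·(3.5) + (-0.5)·(-3.5) + (-3.5)·(-3.5)) / 3 = 28/3 = 9.3333
  s[X_2,X_2] = ((2.25)·(2.25) + (-2.75)·(-2.75) + (1.25)·(1.25) + (-0.75)·(-0.75)) / 3 = 14.75/3 = 4.9167
  s[X_2,X_3] = ((2.25)·(3.5) + (-2.75)·(3.5) + (1.25)·(-3.5) + (-0.75)·(-3.5)) / 3 = -3.5/3 = -1.1667
  s[X_3,X_3] = ((3.5)·(3.5) + (3.5)·(3.5) + (-3.5)·(-3.5) + (-3.5)·(-3.5)) / 3 = 49/3 = 16.3333
  Sample standard deviations s_i = √(s[i,i]):
  s(X_1) = √(7) = 2.6458
  s(X_2) = √(4.9167) = 2.2174
  s(X_3) = √(16.3333) = 4.0415

Step 3 — r_{ij} = s_{ij} / (s_i · s_j):
  r[X_1,X_1] = 1 (diagonal).
  r[X_1,X_2] = 1.1667 / (2.6458 · 2.2174) = 1.1667 / 5.8666 = 0.1989
  r[X_1,X_3] = 9.3333 / (2.6458 · 4.0415) = 9.3333 / 10.6927 = 0.8729
  r[X_2,X_2] = 1 (diagonal).
  r[X_2,X_3] = -1.1667 / (2.2174 · 4.0415) = -1.1667 / 8.9613 = -0.1302
  r[X_3,X_3] = 1 (diagonal).

R is symmetric with unit diagonal. Assembling:

R = [[1, 0.1989, 0.8729],
 [0.1989, 1, -0.1302],
 [0.8729, -0.1302, 1]]


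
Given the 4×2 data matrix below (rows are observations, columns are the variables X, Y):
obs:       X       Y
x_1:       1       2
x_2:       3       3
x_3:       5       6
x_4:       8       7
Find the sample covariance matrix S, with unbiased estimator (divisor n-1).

Step 1 — column means:
  mean(X) = (1 + 3 + 5 + 8) / 4 = 17/4 = 4.25
  mean(Y) = (2 + 3 + 6 + 7) / 4 = 18/4 = 4.5

Step 2 — sample covariance S[i,j] = (1/(n-1)) · Σ_k (x_{k,i} - mean_i) · (x_{k,j} - mean_j), with n-1 = 3.
  S[X,X] = ((-3.25)·(-3.25) + (-1.25)·(-1.25) + (0.75)·(0.75) + (3.75)·(3.75)) / 3 = 26.75/3 = 8.9167
  S[X,Y] = ((-3.25)·(-2.5) + (-1.25)·(-1.5) + (0.75)·(1.5) + (3.75)·(2.5)) / 3 = 20.5/3 = 6.8333
  S[Y,Y] = ((-2.5)·(-2.5) + (-1.5)·(-1.5) + (1.5)·(1.5) + (2.5)·(2.5)) / 3 = 17/3 = 5.6667

S is symmetric (S[j,i] = S[i,j]). Assembling:

S = [[8.9167, 6.8333],
 [6.8333, 5.6667]]


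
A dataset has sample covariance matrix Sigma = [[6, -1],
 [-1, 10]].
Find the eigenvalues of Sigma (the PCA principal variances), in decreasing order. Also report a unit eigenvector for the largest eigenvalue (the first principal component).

Step 1 — characteristic polynomial of 2×2 Sigma:
  det(Sigma - λI) = λ² - trace · λ + det = 0.
  trace = 6 + 10 = 16, det = 6·10 - (-1)² = 59.
Step 2 — discriminant:
  Δ = trace² - 4·det = 256 - 236 = 20.
Step 3 — eigenvalues:
  λ = (trace ± √Δ)/2 = (16 ± 4.4721)/2,
  λ_1 = 10.2361,  λ_2 = 5.7639.

Step 4 — unit eigenvector for λ_1: solve (Sigma - λ_1 I)v = 0. First row:
  (6 - 10.2361)·v_x + (-1)·v_y = 0, i.e. (-4.2361)·v_x + (-1)·v_y = 0,
  so v ∝ (b, λ_1 - a) = (-1, 4.2361); multiply by -1 so the first entry is positive: u = (1, -4.2361).
  ||u|| = √((1)² + (-4.2361)²) = √(18.9443) ≈ 4.3525,
  v_1 = u/||u|| ≈ (0.2298, -0.9732) (||v_1|| = 1).

λ_1 = 10.2361,  λ_2 = 5.7639;  v_1 ≈ (0.2298, -0.9732)


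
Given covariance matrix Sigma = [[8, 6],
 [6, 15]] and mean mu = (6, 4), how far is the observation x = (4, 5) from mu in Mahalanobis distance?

Step 1 — centre the observation: (x - mu) = (-2, 1).

Step 2 — invert Sigma. det(Sigma) = 8·15 - (6)² = 84.
  Sigma^{-1} = (1/det) · [[d, -b], [-b, a]] = [[0.1786, -0.0714],
 [-0.0714, 0.0952]].

Step 3 — form the quadratic (x - mu)^T · Sigma^{-1} · (x - mu):
  Sigma^{-1} · (x - mu) = (-0.4286, 0.2381).
  (x - mu)^T · [Sigma^{-1} · (x - mu)] = (-2)·(-0.4286) + (1)·(0.2381) = 1.0952.

Step 4 — take square root: d = √(1.0952) ≈ 1.0465.

d(x, mu) = √(1.0952) ≈ 1.0465


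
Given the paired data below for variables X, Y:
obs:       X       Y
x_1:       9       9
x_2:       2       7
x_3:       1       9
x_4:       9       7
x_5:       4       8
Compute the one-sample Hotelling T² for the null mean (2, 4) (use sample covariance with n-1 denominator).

Step 1 — sample mean vector:
  mean(X) = (9 + 2 + 1 + 9 + 4) / 5 = 25/5 = 5
  mean(Y) = (9 + 7 + 9 + 7 + 8) / 5 = 40/5 = 8
  x̄ = (5, 8),  deviation x̄ - mu_0 = (5, 8) - (2, 4) = (3, 4).

Step 2 — sample covariance matrix, S[i,j] = (1/(n-1)) · Σ_k (x_{k,i} - mean_i) · (x_{k,j} - mean_j), divisor n-1 = 4:
  S[X,X] = ((4)·(4) + (-3)·(-3) + (-4)·(-4) + (4)·(4) + (-1)·(-1)) / 4 = 58/4 = 14.5
  S[X,Y] = ((4)·(1) + (-3)·(-1) + (-4)·(1) + (4)·(-1) + (-1)·(0)) / 4 = -1/4 = -0.25
  S[Y,Y] = ((1)·(1) + (-1)·(-1) + (1)·(1) + (-1)·(-1) + (0)·(0)) / 4 = 4/4 = 1
  S = [[14.5, -0.25],
 [-0.25, 1]].

Step 3 — invert S. det(S) = 14.5·1 - (-0.25)² = 14.4375.
  S^{-1} = (1/det) · [[d, -b], [-b, a]] = [[0.0693, 0.0173],
 [0.0173, 1.0043]].

Step 4 — quadratic form (x̄ - mu_0)^T · S^{-1} · (x̄ - mu_0):
  S^{-1} · (x̄ - mu_0) = (0.2771, 4.0693),
  (x̄ - mu_0)^T · [...] = (3)·(0.2771) + (4)·(4.0693) = 17.1082.

Step 5 — scale by n: T² = 5 · 17.1082 = 85.5411.

T² ≈ 85.5411


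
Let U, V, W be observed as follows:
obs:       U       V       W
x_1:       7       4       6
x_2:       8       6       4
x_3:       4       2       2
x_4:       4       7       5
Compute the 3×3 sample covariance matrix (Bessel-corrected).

Step 1 — column means:
  mean(U) = (7 + 8 + 4 + 4) / 4 = 23/4 = 5.75
  mean(V) = (4 + 6 + 2 + 7) / 4 = 19/4 = 4.75
  mean(W) = (6 + 4 + 2 + 5) / 4 = 17/4 = 4.25

Step 2 — sample covariance S[i,j] = (1/(n-1)) · Σ_k (x_{k,i} - mean_i) · (x_{k,j} - mean_j), with n-1 = 3.
  S[U,U] = ((1.25)·(1.25) + (2.25)·(2.25) + (-1.75)·(-1.75) + (-1.75)·(-1.75)) / 3 = 12.75/3 = 4.25
  S[U,V] = ((1.25)·(-0.75) + (2.25)·(1.25) + (-1.75)·(-2.75) + (-1.75)·(2.25)) / 3 = 2.75/3 = 0.9167
  S[U,W] = ((1.25)·(1.75) + (2.25)·(-0.25) + (-1.75)·(-2.25) + (-1.75)·(0.75)) / 3 = 4.25/3 = 1.4167
  S[V,V] = ((-0.75)·(-0.75) + (1.25)·(1.25) + (-2.75)·(-2.75) + (2.25)·(2.25)) / 3 = 14.75/3 = 4.9167
  S[V,W] = ((-0.75)·(1.75) + (1.25)·(-0.25) + (-2.75)·(-2.25) + (2.25)·(0.75)) / 3 = 6.25/3 = 2.0833
  S[W,W] = ((1.75)·(1.75) + (-0.25)·(-0.25) + (-2.25)·(-2.25) + (0.75)·(0.75)) / 3 = 8.75/3 = 2.9167

S is symmetric (S[j,i] = S[i,j]). Assembling:

S = [[4.25, 0.9167, 1.4167],
 [0.9167, 4.9167, 2.0833],
 [1.4167, 2.0833, 2.9167]]


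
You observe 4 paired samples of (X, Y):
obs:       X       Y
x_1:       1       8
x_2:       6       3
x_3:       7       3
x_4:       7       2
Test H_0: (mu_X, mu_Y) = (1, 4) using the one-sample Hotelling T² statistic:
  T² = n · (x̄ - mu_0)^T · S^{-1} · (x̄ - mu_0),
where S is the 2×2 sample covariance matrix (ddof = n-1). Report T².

Step 1 — sample mean vector:
  mean(X) = (1 + 6 + 7 + 7) / 4 = 21/4 = 5.25
  mean(Y) = (8 + 3 + 3 + 2) / 4 = 16/4 = 4
  x̄ = (5.25, 4),  deviation x̄ - mu_0 = (5.25, 4) - (1, 4) = (4.25, 0).

Step 2 — sample covariance matrix, S[i,j] = (1/(n-1)) · Σ_k (x_{k,i} - mean_i) · (x_{k,j} - mean_j), divisor n-1 = 3:
  S[X,X] = ((-4.25)·(-4.25) + (0.75)·(0.75) + (1.75)·(1.75) + (1.75)·(1.75)) / 3 = 24.75/3 = 8.25
  S[X,Y] = ((-4.25)·(4) + (0.75)·(-1) + (1.75)·(-1) + (1.75)·(-2)) / 3 = -23/3 = -7.6667
  S[Y,Y] = ((4)·(4) + (-1)·(-1) + (-1)·(-1) + (-2)·(-2)) / 3 = 22/3 = 7.3333
  S = [[8.25, -7.6667],
 [-7.6667, 7.3333]].

Step 3 — invert S. det(S) = 8.25·7.3333 - (-7.6667)² = 1.7222.
  S^{-1} = (1/det) · [[d, -b], [-b, a]] = [[4.2581, 4.4516],
 [4.4516, 4.7903]].

Step 4 — quadratic form (x̄ - mu_0)^T · S^{-1} · (x̄ - mu_0):
  S^{-1} · (x̄ - mu_0) = (18.0968, 18.9194),
  (x̄ - mu_0)^T · [...] = (4.25)·(18.0968) + (0)·(18.9194) = 76.9113.

Step 5 — scale by n: T² = 4 · 76.9113 = 307.6452.

T² ≈ 307.6452
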